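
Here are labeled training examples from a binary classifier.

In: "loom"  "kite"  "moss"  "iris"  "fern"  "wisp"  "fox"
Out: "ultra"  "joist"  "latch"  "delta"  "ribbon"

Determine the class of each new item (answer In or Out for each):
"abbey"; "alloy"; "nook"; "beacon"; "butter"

The rule appears to be: length ≤ 4.

Out, Out, In, Out, Out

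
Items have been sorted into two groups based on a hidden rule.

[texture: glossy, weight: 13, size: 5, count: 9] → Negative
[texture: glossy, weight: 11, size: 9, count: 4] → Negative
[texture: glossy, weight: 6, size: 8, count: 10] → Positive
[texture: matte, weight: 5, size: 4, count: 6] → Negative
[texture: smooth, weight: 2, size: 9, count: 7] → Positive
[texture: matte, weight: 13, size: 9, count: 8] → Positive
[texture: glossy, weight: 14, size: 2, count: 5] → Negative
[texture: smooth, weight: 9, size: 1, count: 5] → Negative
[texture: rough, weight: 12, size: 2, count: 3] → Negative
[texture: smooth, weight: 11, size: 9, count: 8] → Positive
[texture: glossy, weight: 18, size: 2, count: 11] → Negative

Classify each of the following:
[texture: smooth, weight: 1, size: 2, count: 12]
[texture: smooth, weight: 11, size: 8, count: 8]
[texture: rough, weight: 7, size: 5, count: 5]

Negative, Positive, Negative

A rule that fits every label: size ≥ 8 AND count ≥ 5 — true of each 'Positive' example, false of each 'Negative' one.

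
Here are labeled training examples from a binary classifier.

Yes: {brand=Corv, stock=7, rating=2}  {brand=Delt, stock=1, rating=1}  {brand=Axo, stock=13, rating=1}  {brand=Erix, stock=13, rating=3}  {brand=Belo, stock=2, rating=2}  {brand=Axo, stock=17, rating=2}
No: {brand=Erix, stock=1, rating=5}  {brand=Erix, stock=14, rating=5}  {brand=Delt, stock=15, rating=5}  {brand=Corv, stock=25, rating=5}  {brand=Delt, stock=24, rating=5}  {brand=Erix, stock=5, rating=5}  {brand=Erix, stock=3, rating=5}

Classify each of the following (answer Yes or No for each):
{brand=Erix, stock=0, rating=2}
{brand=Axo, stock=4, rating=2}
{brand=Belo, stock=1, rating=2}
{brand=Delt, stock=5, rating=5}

Yes, Yes, Yes, No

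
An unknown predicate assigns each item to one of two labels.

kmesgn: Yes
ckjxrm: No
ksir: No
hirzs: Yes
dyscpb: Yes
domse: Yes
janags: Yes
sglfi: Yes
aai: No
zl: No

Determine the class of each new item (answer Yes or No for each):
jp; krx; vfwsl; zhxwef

No, No, Yes, No

The common property of the 'Yes' items is: length ≥ 5 AND contains 's'. No 'No' item has it.
jp: length 2, no 's', does not fit → No. krx: length 3, no 's', does not fit → No. vfwsl: length 5, has 's', meets the rule → Yes. zhxwef: length 6, no 's', does not fit → No.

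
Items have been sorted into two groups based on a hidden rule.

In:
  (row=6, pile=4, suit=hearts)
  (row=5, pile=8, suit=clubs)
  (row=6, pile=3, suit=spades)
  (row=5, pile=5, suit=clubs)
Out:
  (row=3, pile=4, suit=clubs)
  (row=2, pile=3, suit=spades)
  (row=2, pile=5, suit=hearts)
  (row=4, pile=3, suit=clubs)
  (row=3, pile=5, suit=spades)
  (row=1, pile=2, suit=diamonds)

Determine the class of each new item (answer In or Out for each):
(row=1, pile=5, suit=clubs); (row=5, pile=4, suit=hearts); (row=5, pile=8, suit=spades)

Out, In, In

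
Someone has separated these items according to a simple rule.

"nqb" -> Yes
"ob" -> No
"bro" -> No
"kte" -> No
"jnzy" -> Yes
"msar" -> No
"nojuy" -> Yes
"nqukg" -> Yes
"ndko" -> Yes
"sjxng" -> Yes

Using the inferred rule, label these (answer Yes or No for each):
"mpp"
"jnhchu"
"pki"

No, Yes, No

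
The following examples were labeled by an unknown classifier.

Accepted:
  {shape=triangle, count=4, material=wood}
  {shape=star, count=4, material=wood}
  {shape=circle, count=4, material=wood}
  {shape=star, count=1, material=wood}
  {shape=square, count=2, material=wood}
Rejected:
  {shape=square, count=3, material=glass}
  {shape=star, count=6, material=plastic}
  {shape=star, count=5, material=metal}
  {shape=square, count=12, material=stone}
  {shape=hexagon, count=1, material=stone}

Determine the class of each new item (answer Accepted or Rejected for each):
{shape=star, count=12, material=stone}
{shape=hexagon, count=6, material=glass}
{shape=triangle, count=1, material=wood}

Rejected, Rejected, Accepted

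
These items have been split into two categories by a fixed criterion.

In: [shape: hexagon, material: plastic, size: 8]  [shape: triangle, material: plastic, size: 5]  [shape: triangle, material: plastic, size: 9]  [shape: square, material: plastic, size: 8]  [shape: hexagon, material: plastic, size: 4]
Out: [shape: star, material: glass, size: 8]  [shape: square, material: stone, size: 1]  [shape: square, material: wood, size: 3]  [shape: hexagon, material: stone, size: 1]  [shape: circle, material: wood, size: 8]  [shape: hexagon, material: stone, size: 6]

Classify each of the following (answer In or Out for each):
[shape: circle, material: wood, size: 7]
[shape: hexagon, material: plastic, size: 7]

The simplest hypothesis consistent with all the labels is: material is plastic.
[shape: circle, material: wood, size: 7] — material is wood, hence Out.
[shape: hexagon, material: plastic, size: 7] — material is plastic, hence In.

Out, In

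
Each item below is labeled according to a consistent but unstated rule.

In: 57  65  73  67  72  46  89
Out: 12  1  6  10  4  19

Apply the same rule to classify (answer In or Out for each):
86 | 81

In, In

Rule: at least 46. This holds for each 'In' example and fails for each 'Out' one.
In: 86, since 86 ≥ 46. In: 81, since 81 ≥ 46.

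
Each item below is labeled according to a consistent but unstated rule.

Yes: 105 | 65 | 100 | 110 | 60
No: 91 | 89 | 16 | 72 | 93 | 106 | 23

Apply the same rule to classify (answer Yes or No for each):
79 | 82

No, No

All 'Yes' examples share one property — multiple of 5 — and every 'No' example lacks it.
79: No (79 = 5·15 + 4). 82: No (82 = 5·16 + 2).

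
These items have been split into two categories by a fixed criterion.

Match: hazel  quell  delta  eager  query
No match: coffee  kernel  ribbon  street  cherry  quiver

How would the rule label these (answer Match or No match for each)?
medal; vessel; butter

Match, No match, No match

The rule appears to be: odd length.
Match: medal, since length 5. No match: vessel, since length 6. No match: butter, since length 6.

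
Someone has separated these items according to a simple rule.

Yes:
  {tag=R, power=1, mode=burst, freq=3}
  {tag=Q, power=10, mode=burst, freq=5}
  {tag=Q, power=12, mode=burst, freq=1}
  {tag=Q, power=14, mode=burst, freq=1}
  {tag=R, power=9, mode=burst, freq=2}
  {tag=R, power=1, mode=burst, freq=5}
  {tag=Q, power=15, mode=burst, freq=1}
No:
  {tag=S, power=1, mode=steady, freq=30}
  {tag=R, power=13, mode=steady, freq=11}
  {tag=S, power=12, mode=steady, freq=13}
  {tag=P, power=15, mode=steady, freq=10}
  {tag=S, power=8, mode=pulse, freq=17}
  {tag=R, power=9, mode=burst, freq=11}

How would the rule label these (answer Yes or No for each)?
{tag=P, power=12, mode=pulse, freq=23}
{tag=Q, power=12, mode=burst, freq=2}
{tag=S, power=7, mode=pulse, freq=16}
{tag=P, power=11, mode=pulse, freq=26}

The simplest hypothesis consistent with all the labels is: freq ≤ 5.
{tag=P, power=12, mode=pulse, freq=23}: No (freq = 23). {tag=Q, power=12, mode=burst, freq=2}: Yes (freq = 2). {tag=S, power=7, mode=pulse, freq=16}: No (freq = 16). {tag=P, power=11, mode=pulse, freq=26}: No (freq = 26).

No, Yes, No, No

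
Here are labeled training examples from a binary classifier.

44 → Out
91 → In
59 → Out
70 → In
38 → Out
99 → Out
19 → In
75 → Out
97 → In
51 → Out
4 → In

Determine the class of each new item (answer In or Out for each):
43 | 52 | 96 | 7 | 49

Looking at the examples, the only property every 'In' case has and every 'Out' case lacks is: ≡ 1 (mod 3).
43: In (43 mod 3 = 1). 52: In (52 mod 3 = 1). 96: Out (96 mod 3 = 0). 7: In (7 mod 3 = 1). 49: In (49 mod 3 = 1).

In, In, Out, In, In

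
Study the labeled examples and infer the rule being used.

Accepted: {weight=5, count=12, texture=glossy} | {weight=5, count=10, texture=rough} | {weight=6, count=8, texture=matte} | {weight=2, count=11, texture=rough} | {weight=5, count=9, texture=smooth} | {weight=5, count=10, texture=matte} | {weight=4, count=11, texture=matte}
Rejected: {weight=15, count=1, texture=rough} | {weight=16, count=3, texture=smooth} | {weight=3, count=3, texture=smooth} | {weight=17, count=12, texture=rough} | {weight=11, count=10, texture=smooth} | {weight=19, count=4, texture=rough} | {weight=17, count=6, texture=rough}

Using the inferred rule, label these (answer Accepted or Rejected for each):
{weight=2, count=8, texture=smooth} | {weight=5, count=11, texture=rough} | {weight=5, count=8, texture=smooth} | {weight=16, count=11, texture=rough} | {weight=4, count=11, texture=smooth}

The simplest hypothesis consistent with all the labels is: weight ≤ 6 AND count ≥ 4.
{weight=2, count=8, texture=smooth}: weight = 2, count = 8, checks out → Accepted. {weight=5, count=11, texture=rough}: weight = 5, count = 11, checks out → Accepted. {weight=5, count=8, texture=smooth}: weight = 5, count = 8, checks out → Accepted. {weight=16, count=11, texture=rough}: weight = 16, count = 11, does not satisfy this → Rejected. {weight=4, count=11, texture=smooth}: weight = 4, count = 11, checks out → Accepted.

Accepted, Accepted, Accepted, Rejected, Accepted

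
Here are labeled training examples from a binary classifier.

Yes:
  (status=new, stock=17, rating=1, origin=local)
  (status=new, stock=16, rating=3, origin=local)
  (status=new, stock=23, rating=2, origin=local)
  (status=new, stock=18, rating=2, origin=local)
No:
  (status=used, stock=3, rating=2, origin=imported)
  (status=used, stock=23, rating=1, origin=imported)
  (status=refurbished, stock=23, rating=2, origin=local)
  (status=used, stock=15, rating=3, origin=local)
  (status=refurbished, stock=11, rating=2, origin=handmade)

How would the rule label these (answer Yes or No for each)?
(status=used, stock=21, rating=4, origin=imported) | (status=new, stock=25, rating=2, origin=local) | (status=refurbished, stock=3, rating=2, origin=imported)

No, Yes, No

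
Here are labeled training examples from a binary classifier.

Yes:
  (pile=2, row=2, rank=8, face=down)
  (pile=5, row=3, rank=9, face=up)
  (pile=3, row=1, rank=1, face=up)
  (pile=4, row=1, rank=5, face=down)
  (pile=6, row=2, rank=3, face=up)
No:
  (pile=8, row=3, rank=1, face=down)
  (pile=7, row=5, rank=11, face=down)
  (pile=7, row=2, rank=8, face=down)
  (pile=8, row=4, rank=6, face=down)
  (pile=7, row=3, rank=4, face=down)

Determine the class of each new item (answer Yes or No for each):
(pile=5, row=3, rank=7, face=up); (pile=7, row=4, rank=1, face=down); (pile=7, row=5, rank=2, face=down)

The rule appears to be: pile ≤ 6.

Yes, No, No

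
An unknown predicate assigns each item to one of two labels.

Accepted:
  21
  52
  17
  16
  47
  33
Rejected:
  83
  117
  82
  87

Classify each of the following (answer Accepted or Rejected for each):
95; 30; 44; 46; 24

Rule: at most 52. This holds for each 'Accepted' example and fails for each 'Rejected' one.
95: 95 > 52 — does not pass, so Rejected. 30: 30 ≤ 52 — has this property, so Accepted. 44: 44 ≤ 52 — has this property, so Accepted. 46: 46 ≤ 52 — has this property, so Accepted. 24: 24 ≤ 52 — has this property, so Accepted.

Rejected, Accepted, Accepted, Accepted, Accepted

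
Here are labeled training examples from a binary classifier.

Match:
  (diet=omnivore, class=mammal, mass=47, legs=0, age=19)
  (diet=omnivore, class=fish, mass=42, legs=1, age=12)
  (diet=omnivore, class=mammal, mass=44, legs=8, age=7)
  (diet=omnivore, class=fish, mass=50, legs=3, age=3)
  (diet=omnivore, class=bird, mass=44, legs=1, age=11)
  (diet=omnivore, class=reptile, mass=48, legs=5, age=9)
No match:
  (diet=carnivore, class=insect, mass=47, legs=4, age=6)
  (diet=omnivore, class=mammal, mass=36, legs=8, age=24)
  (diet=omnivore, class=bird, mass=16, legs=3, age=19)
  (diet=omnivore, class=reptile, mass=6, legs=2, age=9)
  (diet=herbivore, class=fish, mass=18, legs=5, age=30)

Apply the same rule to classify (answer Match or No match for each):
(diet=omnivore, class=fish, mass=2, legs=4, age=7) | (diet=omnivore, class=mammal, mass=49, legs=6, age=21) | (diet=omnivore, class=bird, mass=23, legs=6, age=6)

The distinguishing property — diet is omnivore AND mass ≥ 42 — holds for all the 'Match' cases and none of the 'No match' cases.
(diet=omnivore, class=fish, mass=2, legs=4, age=7): No match (diet is omnivore, mass = 2). (diet=omnivore, class=mammal, mass=49, legs=6, age=21): Match (diet is omnivore, mass = 49). (diet=omnivore, class=bird, mass=23, legs=6, age=6): No match (diet is omnivore, mass = 23).

No match, Match, No match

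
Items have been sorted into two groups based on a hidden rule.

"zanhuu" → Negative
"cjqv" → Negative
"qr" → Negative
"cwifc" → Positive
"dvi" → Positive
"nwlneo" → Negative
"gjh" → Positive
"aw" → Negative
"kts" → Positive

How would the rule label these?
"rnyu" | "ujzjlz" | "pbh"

Every 'Positive' example satisfies: odd length. None of the 'Negative' examples do.
"rnyu" — length 4, hence Negative. "ujzjlz" — length 6, hence Negative. "pbh" — length 3, hence Positive.

Negative, Negative, Positive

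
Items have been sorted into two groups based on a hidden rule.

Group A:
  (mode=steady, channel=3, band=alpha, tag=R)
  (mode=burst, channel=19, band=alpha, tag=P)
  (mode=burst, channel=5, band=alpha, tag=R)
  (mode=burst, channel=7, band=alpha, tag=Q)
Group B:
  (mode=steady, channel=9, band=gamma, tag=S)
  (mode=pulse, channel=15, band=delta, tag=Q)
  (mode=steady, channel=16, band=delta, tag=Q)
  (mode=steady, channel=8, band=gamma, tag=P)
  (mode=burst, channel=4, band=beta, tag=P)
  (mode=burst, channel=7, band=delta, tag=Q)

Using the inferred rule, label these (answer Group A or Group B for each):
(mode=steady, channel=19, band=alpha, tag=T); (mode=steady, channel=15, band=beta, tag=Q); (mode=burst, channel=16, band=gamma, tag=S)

One predicate separates the groups cleanly: band is alpha.
Group A: (mode=steady, channel=19, band=alpha, tag=T), since band is alpha.
Group B: (mode=steady, channel=15, band=beta, tag=Q), since band is beta.
Group B: (mode=burst, channel=16, band=gamma, tag=S), since band is gamma.

Group A, Group B, Group B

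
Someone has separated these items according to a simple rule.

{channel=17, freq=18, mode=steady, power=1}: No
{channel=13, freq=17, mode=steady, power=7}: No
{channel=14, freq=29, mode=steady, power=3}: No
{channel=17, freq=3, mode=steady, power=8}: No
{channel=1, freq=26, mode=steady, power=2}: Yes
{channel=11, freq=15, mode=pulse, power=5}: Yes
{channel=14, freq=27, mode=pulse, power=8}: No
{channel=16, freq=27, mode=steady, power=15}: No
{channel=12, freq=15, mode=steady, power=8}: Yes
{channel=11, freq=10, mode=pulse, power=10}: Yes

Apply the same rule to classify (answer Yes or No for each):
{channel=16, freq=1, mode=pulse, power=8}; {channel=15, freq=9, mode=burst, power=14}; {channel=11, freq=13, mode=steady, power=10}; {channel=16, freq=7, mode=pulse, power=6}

No, No, Yes, No

The simplest hypothesis consistent with all the labels is: channel ≤ 12.
{channel=16, freq=1, mode=pulse, power=8}: channel = 16 — does not satisfy this, so No. {channel=15, freq=9, mode=burst, power=14}: channel = 15 — does not satisfy this, so No. {channel=11, freq=13, mode=steady, power=10}: channel = 11 — fits, so Yes. {channel=16, freq=7, mode=pulse, power=6}: channel = 16 — does not satisfy this, so No.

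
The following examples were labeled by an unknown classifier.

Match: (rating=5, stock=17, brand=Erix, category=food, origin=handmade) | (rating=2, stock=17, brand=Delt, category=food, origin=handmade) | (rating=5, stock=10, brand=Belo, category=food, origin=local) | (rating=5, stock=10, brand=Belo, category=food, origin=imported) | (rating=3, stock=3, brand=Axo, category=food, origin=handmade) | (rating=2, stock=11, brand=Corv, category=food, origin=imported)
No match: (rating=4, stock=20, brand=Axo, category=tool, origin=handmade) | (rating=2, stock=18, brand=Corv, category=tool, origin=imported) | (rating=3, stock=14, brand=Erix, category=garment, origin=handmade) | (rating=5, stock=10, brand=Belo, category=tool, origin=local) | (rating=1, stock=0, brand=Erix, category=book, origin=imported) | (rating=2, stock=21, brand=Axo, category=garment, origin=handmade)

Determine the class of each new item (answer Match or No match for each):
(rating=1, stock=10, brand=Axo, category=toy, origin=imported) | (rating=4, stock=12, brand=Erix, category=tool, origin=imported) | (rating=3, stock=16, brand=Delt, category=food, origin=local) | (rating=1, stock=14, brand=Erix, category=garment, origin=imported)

No match, No match, Match, No match

The rule appears to be: category is food.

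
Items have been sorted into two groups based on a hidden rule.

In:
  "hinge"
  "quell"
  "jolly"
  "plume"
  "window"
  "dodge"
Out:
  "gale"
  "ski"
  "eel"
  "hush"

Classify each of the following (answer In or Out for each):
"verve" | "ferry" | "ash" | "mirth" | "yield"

The distinguishing property — length ≥ 5 — holds for all the 'In' cases and none of the 'Out' cases.
In: "verve", since length 5.
In: "ferry", since length 5.
Out: "ash", since length 3.
In: "mirth", since length 5.
In: "yield", since length 5.

In, In, Out, In, In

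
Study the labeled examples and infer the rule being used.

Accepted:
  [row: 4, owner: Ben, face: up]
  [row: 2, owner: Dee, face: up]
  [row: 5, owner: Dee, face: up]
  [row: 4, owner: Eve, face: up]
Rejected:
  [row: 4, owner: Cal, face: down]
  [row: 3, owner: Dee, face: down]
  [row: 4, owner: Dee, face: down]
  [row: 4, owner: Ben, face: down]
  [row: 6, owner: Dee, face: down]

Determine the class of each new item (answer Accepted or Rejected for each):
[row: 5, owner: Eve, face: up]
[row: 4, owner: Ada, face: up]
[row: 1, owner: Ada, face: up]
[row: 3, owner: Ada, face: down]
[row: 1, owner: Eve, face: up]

Accepted, Accepted, Accepted, Rejected, Accepted

The pattern is that an item is 'Accepted' exactly when: face is up.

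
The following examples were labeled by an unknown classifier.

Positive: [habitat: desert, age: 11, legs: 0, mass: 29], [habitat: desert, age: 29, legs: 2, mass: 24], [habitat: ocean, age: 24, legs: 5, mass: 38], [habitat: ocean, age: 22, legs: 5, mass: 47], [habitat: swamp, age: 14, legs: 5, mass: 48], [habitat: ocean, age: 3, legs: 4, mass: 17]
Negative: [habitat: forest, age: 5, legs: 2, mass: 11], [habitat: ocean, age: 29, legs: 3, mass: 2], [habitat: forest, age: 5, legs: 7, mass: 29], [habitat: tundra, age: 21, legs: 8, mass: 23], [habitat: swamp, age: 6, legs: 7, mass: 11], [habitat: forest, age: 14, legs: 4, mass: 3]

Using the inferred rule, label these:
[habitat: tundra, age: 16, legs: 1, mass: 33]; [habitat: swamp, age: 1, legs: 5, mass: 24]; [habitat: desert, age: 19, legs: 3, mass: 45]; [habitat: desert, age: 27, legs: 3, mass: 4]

Positive, Positive, Positive, Negative

'Positive' ⟺ mass ≥ 17 AND legs ≤ 5.
Positive: [habitat: tundra, age: 16, legs: 1, mass: 33], since mass = 33, legs = 1. Positive: [habitat: swamp, age: 1, legs: 5, mass: 24], since mass = 24, legs = 5. Positive: [habitat: desert, age: 19, legs: 3, mass: 45], since mass = 45, legs = 3. Negative: [habitat: desert, age: 27, legs: 3, mass: 4], since mass = 4, legs = 3.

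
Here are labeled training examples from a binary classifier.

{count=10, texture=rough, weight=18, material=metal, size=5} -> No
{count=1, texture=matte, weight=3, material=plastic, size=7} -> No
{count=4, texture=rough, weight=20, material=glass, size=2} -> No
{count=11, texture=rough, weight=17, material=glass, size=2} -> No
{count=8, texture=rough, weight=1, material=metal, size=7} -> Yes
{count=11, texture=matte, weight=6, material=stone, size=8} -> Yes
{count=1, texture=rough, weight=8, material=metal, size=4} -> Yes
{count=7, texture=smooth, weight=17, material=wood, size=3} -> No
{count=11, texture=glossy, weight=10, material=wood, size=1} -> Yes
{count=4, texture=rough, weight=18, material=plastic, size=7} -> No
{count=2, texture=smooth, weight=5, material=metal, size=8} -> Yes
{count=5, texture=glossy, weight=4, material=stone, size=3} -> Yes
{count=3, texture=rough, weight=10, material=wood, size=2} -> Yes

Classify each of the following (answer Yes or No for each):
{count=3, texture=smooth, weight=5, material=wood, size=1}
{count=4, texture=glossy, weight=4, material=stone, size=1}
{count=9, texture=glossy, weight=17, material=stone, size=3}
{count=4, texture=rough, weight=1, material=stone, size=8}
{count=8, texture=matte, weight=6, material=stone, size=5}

The distinguishing property — weight ≠ 3 AND weight ≤ 10 — holds for all the 'Yes' cases and none of the 'No' cases.

Yes, Yes, No, Yes, Yes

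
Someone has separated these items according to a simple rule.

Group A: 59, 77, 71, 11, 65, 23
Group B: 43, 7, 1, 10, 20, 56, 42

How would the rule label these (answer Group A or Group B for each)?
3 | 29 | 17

Group B, Group A, Group A

The pattern is that an item is 'Group A' exactly when: ≡ 5 (mod 6).
3: 3 mod 6 = 3, does not satisfy this → Group B. 29: 29 mod 6 = 5, passes → Group A. 17: 17 mod 6 = 5, passes → Group A.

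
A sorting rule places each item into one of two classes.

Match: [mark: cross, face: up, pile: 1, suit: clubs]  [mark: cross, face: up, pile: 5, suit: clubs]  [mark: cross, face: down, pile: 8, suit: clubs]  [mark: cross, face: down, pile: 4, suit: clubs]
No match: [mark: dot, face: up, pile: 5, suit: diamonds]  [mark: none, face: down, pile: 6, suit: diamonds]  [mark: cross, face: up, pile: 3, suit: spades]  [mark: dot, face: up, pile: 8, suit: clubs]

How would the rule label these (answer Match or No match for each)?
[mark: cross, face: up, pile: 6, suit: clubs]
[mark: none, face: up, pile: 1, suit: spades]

Match, No match

The classifier is using: suit is clubs AND mark is cross.
[mark: cross, face: up, pile: 6, suit: clubs] → suit is clubs, mark is cross → Match. [mark: none, face: up, pile: 1, suit: spades] → suit is spades, mark is none → No match.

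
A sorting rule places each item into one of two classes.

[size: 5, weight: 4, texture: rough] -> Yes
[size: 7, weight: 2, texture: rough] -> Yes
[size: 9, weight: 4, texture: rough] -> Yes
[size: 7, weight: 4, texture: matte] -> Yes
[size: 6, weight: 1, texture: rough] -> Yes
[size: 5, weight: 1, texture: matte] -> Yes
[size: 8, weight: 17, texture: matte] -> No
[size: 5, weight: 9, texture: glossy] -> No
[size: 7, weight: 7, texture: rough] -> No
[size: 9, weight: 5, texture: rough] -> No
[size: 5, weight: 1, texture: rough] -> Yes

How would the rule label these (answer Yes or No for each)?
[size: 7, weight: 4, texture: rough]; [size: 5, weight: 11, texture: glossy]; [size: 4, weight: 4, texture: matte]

The distinguishing property — weight ≤ 4 — holds for all the 'Yes' cases and none of the 'No' cases.
[size: 7, weight: 4, texture: rough] — weight = 4, hence Yes.
[size: 5, weight: 11, texture: glossy] — weight = 11, hence No.
[size: 4, weight: 4, texture: matte] — weight = 4, hence Yes.

Yes, No, Yes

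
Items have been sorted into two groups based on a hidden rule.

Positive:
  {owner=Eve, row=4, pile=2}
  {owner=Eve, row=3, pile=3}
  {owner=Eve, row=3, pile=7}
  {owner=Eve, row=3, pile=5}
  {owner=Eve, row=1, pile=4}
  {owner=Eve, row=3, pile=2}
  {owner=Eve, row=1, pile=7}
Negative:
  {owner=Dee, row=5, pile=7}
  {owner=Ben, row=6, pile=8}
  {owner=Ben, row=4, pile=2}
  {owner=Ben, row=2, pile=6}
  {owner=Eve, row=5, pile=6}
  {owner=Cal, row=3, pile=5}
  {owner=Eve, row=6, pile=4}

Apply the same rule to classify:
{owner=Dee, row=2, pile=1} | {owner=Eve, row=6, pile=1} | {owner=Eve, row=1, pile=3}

Negative, Negative, Positive

The classifier is using: owner is Eve AND row ≤ 4.
{owner=Dee, row=2, pile=1} — owner is Dee, row = 2, hence Negative.
{owner=Eve, row=6, pile=1} — owner is Eve, row = 6, hence Negative.
{owner=Eve, row=1, pile=3} — owner is Eve, row = 1, hence Positive.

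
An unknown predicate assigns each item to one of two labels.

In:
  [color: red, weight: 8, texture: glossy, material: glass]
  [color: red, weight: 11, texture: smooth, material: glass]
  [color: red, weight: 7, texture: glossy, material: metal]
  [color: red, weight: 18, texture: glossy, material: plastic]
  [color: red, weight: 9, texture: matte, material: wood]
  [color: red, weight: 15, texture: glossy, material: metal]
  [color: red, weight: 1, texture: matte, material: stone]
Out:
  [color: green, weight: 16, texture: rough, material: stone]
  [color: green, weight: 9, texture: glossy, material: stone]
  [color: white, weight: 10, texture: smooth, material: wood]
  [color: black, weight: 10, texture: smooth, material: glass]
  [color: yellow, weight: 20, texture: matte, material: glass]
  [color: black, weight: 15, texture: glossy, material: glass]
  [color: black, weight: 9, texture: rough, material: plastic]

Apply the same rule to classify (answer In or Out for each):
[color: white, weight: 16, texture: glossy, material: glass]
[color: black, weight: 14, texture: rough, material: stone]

Out, Out

One predicate separates the groups cleanly: color is red.
Out: [color: white, weight: 16, texture: glossy, material: glass], since color is white. Out: [color: black, weight: 14, texture: rough, material: stone], since color is black.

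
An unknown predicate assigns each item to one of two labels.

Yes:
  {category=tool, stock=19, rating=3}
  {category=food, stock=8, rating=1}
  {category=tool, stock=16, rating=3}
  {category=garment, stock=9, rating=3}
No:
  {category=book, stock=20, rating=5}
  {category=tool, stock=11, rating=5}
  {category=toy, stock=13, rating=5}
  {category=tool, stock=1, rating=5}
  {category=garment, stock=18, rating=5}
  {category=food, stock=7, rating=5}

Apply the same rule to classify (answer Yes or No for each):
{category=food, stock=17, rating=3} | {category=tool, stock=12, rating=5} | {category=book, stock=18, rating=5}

The pattern is that an item is 'Yes' exactly when: rating ≤ 3.

Yes, No, No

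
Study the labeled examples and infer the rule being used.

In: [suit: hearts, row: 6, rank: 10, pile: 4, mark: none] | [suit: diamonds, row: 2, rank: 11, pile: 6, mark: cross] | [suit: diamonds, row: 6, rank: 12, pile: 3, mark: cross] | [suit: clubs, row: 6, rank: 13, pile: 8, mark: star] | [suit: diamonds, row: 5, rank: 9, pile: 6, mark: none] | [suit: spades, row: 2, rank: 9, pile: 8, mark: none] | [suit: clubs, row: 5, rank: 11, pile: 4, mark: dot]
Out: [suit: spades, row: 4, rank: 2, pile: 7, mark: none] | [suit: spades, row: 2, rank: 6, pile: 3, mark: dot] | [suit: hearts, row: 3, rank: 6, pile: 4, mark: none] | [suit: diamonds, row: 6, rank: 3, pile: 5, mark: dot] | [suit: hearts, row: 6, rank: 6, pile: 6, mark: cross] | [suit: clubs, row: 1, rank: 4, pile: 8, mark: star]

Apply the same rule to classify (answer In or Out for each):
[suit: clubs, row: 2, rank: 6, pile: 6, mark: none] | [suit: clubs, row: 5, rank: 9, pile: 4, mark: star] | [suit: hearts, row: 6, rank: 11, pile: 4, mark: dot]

Out, In, In

The distinguishing property — rank ≥ 9 — holds for all the 'In' cases and none of the 'Out' cases.
[suit: clubs, row: 2, rank: 6, pile: 6, mark: none] — rank = 6, hence Out. [suit: clubs, row: 5, rank: 9, pile: 4, mark: star] — rank = 9, hence In. [suit: hearts, row: 6, rank: 11, pile: 4, mark: dot] — rank = 11, hence In.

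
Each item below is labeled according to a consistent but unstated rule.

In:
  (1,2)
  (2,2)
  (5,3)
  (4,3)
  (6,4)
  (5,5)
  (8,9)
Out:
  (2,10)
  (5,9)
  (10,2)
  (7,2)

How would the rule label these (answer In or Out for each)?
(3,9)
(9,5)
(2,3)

Out, Out, In

The distinguishing property — |first − second| ≤ 2 — holds for all the 'In' cases and none of the 'Out' cases.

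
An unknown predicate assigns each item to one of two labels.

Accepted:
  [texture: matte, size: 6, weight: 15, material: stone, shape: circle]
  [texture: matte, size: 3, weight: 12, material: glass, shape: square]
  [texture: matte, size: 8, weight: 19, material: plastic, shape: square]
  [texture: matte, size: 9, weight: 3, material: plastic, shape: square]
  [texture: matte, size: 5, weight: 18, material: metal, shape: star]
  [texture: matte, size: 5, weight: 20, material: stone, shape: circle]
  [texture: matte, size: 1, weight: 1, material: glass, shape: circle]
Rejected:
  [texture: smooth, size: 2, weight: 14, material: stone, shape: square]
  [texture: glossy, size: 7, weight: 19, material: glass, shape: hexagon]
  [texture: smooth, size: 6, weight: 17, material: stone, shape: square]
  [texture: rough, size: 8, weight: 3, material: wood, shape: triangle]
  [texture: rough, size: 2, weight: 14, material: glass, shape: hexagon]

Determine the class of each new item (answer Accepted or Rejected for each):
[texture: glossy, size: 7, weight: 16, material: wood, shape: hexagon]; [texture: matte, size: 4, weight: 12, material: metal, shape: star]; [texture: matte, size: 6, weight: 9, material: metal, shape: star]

Rejected, Accepted, Accepted

Rule: texture is matte. This holds for each 'Accepted' example and fails for each 'Rejected' one.
[texture: glossy, size: 7, weight: 16, material: wood, shape: hexagon] → texture is glossy → Rejected. [texture: matte, size: 4, weight: 12, material: metal, shape: star] → texture is matte → Accepted. [texture: matte, size: 6, weight: 9, material: metal, shape: star] → texture is matte → Accepted.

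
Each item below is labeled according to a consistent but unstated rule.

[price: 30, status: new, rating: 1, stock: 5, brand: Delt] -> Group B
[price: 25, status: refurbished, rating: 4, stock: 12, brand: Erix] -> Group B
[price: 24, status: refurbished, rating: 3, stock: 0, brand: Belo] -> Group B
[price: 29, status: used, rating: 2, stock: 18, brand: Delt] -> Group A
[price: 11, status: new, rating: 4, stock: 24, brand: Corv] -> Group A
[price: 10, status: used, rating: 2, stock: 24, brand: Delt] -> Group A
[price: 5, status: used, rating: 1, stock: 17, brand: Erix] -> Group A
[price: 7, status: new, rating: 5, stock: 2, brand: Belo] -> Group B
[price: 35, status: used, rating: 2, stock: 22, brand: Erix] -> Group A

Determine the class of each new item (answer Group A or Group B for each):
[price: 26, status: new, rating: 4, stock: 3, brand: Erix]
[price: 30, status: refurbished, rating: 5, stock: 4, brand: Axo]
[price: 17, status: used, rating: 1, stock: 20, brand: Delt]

Group B, Group B, Group A

The rule appears to be: stock ≥ 17.
[price: 26, status: new, rating: 4, stock: 3, brand: Erix] — stock = 3, hence Group B. [price: 30, status: refurbished, rating: 5, stock: 4, brand: Axo] — stock = 4, hence Group B. [price: 17, status: used, rating: 1, stock: 20, brand: Delt] — stock = 20, hence Group A.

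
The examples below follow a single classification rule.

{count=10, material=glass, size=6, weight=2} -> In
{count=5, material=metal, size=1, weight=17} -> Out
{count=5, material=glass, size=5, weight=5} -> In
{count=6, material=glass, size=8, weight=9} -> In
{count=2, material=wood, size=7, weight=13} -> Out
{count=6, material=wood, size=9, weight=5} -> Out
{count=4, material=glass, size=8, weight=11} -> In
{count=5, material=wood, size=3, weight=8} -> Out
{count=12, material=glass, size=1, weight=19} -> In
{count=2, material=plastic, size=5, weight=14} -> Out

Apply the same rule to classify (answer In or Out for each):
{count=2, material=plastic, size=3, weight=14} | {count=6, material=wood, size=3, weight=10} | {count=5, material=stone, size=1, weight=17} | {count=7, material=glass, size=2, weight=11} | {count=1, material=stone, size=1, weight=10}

Out, Out, Out, In, Out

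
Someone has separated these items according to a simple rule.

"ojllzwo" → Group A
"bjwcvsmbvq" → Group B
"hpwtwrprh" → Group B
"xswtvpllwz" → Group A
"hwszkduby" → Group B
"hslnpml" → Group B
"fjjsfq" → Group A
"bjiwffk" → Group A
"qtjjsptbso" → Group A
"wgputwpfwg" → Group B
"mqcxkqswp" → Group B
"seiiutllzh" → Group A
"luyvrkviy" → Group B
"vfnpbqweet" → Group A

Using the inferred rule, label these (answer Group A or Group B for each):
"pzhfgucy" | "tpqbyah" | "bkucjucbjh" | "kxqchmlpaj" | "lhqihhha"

Group B, Group B, Group B, Group B, Group A

Comparing the two groups points to one rule — has a double letter.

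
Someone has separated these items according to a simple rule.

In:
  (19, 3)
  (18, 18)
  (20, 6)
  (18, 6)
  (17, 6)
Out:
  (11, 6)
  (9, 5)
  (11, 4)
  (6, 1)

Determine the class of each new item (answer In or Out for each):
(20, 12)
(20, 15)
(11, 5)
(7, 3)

In, In, Out, Out

The rule appears to be: sum ≥ 22.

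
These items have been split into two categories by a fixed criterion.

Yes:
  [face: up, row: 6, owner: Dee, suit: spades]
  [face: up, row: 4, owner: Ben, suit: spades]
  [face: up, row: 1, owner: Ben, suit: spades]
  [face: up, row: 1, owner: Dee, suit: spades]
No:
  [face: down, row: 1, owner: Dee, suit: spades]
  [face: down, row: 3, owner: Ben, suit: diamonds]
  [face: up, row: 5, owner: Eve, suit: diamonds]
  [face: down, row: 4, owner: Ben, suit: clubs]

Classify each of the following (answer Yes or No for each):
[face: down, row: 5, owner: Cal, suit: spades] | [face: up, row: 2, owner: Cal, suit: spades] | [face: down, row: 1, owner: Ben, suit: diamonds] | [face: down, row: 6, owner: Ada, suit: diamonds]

Every 'Yes' example satisfies: face is up AND suit is spades. None of the 'No' examples do.

No, Yes, No, No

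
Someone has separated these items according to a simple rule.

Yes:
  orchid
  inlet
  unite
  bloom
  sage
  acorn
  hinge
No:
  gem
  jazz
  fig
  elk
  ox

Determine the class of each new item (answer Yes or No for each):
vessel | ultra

All 'Yes' examples share one property — has ≥ 2 vowels — and every 'No' example lacks it.
vessel: 2 vowels, satisfies this → Yes. ultra: 2 vowels, satisfies this → Yes.

Yes, Yes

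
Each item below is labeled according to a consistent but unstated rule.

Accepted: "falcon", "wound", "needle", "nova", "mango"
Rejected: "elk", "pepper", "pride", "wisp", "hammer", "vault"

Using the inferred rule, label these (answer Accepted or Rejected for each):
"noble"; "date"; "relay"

Accepted, Rejected, Rejected

The common property of the 'Accepted' items is: contains 'n'. No 'Rejected' item has it.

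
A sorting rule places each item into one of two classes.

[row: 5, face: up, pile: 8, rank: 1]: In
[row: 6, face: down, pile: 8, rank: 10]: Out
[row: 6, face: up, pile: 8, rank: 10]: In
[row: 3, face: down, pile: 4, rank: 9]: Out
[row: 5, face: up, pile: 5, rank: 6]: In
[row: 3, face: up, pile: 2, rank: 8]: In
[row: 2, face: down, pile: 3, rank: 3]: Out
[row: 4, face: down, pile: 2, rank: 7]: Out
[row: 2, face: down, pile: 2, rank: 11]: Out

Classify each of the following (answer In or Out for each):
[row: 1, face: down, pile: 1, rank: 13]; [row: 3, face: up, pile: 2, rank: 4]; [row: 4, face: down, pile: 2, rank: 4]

Out, In, Out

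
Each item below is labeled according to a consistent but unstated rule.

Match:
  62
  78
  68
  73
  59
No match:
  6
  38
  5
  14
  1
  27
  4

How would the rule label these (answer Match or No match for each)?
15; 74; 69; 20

No match, Match, Match, No match

Rule: at least 59. This holds for each 'Match' example and fails for each 'No match' one.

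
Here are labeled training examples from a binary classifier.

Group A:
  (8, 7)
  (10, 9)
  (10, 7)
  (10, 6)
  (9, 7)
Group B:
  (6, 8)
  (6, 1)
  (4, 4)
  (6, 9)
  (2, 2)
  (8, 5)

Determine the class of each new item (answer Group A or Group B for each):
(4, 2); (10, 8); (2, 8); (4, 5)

All 'Group A' examples share one property — first > second AND sum ≥ 14 — and every 'Group B' example lacks it.
(4, 2) — 4 > 2, 4+2 = 6, hence Group B. (10, 8) — 10 > 8, 10+8 = 18, hence Group A. (2, 8) — 2 < 8, 2+8 = 10, hence Group B. (4, 5) — 4 < 5, 4+5 = 9, hence Group B.

Group B, Group A, Group B, Group B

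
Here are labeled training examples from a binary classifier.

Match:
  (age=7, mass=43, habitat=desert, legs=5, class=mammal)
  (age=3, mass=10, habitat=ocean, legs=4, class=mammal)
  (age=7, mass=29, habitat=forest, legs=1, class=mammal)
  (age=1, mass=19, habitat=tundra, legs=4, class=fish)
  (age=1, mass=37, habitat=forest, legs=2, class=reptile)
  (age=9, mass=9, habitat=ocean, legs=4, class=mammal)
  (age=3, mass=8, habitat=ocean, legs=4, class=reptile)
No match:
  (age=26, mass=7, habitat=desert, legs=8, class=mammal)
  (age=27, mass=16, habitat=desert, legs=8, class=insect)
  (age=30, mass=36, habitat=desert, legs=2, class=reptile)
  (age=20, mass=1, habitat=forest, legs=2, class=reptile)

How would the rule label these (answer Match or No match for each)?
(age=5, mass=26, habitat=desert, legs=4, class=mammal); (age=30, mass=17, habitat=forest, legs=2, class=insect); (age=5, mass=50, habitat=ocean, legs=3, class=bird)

The common property of the 'Match' items is: age ≤ 9. No 'No match' item has it.

Match, No match, Match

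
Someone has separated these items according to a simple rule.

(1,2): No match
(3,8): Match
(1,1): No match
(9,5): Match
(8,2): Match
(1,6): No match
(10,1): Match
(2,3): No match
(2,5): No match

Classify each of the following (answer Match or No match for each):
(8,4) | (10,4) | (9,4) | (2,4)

The pattern is that an item is 'Match' exactly when: sum ≥ 10.
(8,4) → 8+4 = 12 → Match.
(10,4) → 10+4 = 14 → Match.
(9,4) → 9+4 = 13 → Match.
(2,4) → 2+4 = 6 → No match.

Match, Match, Match, No match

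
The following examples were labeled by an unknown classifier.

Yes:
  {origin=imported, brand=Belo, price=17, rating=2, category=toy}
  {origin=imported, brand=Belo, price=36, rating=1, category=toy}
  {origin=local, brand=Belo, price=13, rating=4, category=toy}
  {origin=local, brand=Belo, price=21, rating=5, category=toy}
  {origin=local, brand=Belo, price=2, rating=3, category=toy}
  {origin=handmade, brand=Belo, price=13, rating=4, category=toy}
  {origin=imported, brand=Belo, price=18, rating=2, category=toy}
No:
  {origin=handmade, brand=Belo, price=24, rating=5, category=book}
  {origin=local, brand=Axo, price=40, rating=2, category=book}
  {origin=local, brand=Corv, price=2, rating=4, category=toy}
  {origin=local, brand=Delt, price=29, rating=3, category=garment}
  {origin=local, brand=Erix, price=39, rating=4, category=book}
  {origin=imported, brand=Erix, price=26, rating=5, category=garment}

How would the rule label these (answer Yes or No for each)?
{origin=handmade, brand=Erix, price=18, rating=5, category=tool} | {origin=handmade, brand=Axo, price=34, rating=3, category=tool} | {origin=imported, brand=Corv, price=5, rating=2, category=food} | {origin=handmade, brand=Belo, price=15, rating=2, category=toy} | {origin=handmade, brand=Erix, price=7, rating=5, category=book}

No, No, No, Yes, No

The pattern is that an item is 'Yes' exactly when: category is toy AND brand is Belo.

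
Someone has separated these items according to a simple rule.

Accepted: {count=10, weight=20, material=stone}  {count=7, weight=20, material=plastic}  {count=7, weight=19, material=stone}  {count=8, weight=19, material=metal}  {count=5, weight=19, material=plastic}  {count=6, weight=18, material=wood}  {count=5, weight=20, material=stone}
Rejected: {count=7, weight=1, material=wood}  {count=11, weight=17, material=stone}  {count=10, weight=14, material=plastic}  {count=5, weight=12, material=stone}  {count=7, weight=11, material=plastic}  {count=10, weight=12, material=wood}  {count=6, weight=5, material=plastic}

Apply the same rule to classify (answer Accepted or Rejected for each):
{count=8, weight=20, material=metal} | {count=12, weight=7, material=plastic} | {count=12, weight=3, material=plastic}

Accepted, Rejected, Rejected

A rule that fits every label: weight ≥ 18 — true of each 'Accepted' example, false of each 'Rejected' one.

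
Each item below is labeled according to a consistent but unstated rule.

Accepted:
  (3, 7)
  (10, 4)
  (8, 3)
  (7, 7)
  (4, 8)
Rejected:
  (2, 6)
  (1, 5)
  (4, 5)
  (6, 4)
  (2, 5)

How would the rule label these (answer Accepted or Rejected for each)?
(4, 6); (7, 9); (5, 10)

The simplest hypothesis consistent with all the labels is: max ≥ 7.
(4, 6): Rejected (max 6). (7, 9): Accepted (max 9). (5, 10): Accepted (max 10).

Rejected, Accepted, Accepted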